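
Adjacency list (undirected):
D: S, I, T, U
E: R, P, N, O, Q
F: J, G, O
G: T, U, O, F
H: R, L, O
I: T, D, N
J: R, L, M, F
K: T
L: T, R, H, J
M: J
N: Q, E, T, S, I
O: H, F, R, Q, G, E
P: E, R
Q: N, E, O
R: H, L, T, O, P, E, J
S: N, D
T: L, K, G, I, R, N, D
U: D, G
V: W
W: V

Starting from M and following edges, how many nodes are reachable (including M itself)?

BFS from M visits: M, J, F, L, R, G, O, H, T, E, P, U, Q, D, I, K, N, S
Reachable nodes: 18 of 20 total.

18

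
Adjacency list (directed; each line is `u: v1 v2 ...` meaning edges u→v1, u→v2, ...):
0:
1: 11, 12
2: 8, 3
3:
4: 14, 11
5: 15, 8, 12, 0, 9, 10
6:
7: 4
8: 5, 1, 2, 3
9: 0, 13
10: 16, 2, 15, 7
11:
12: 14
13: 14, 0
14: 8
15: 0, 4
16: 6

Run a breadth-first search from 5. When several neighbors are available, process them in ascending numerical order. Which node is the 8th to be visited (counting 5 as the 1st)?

Visit 5; enqueue 0, 8, 9, 10, 12, 15 → queue [0, 8, 9, 10, 12, 15]
Visit 0 → queue [8, 9, 10, 12, 15]
Visit 8; enqueue 1, 2, 3 → queue [9, 10, 12, 15, 1, 2, 3]
Visit 9; enqueue 13 → queue [10, 12, 15, 1, 2, 3, 13]
Visit 10; enqueue 7, 16 → queue [12, 15, 1, 2, 3, 13, 7, 16]
Visit 12; enqueue 14 → queue [15, 1, 2, 3, 13, 7, 16, 14]
Visit 15; enqueue 4 → queue [1, 2, 3, 13, 7, 16, 14, 4]
Visit 1; enqueue 11 → queue [2, 3, 13, 7, 16, 14, 4, 11]
Visit 2 → queue [3, 13, 7, 16, 14, 4, 11]
Visit 3 → queue [13, 7, 16, 14, 4, 11]
Visit 13 → queue [7, 16, 14, 4, 11]
Visit 7 → queue [16, 14, 4, 11]
Visit 16; enqueue 6 → queue [14, 4, 11, 6]
Visit 14 → queue [4, 11, 6]
Visit 4 → queue [11, 6]
Visit 11 → queue [6]
Visit 6 → queue []

Visit order: 5, 0, 8, 9, 10, 12, 15, 1, 2, 3, 13, 7, 16, 14, 4, 11, 6

1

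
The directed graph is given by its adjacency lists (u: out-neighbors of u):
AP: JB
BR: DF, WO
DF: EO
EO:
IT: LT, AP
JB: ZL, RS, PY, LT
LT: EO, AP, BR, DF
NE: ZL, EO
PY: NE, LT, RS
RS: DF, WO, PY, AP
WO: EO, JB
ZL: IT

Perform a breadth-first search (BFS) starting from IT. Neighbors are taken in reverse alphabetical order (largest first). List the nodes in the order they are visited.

IT -> LT -> AP -> EO -> DF -> BR -> JB -> WO -> ZL -> RS -> PY -> NE

Visit IT; enqueue LT, AP → queue [LT, AP]
Visit LT; enqueue EO, DF, BR → queue [AP, EO, DF, BR]
Visit AP; enqueue JB → queue [EO, DF, BR, JB]
Visit EO → queue [DF, BR, JB]
Visit DF → queue [BR, JB]
Visit BR; enqueue WO → queue [JB, WO]
Visit JB; enqueue ZL, RS, PY → queue [WO, ZL, RS, PY]
Visit WO → queue [ZL, RS, PY]
Visit ZL → queue [RS, PY]
Visit RS → queue [PY]
Visit PY; enqueue NE → queue [NE]
Visit NE → queue []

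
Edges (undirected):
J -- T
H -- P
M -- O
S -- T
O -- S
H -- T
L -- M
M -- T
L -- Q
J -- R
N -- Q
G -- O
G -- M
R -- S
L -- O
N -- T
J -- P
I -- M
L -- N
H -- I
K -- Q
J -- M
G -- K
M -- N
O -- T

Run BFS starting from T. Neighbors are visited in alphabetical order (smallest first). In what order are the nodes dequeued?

T, H, J, M, N, O, S, I, P, R, G, L, Q, K

Visit T; enqueue H, J, M, N, O, S → queue [H, J, M, N, O, S]
Visit H; enqueue I, P → queue [J, M, N, O, S, I, P]
Visit J; enqueue R → queue [M, N, O, S, I, P, R]
Visit M; enqueue G, L → queue [N, O, S, I, P, R, G, L]
Visit N; enqueue Q → queue [O, S, I, P, R, G, L, Q]
Visit O → queue [S, I, P, R, G, L, Q]
Visit S → queue [I, P, R, G, L, Q]
Visit I → queue [P, R, G, L, Q]
Visit P → queue [R, G, L, Q]
Visit R → queue [G, L, Q]
Visit G; enqueue K → queue [L, Q, K]
Visit L → queue [Q, K]
Visit Q → queue [K]
Visit K → queue []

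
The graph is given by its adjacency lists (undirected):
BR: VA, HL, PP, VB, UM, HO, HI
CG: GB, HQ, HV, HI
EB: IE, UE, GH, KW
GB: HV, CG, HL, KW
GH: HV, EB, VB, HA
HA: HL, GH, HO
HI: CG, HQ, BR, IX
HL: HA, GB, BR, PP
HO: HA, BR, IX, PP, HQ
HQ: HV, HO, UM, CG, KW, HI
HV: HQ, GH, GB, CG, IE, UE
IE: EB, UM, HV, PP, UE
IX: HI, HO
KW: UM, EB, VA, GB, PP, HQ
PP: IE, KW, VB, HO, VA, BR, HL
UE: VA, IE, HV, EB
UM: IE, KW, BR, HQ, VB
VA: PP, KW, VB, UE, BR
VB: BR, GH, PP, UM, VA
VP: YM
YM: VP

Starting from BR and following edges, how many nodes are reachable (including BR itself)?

19

BFS from BR visits: BR, VA, HL, PP, VB, UM, HO, HI, KW, UE, HA, GB, IE, GH, HQ, IX, CG, EB, HV
Reachable nodes: 19 of 21 total.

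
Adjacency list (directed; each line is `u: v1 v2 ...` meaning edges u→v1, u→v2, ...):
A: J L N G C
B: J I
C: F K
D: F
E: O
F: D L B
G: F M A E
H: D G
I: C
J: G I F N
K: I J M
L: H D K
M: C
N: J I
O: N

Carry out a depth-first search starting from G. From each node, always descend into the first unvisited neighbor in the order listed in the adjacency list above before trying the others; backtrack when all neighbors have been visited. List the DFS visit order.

G, F, D, L, H, K, I, C, J, N, M, B, A, E, O

Visit G
G → F
F → D
F → L
L → H
L → K
K → I
I → C
K → J
J → N
K → M
F → B
G → A
G → E
E → O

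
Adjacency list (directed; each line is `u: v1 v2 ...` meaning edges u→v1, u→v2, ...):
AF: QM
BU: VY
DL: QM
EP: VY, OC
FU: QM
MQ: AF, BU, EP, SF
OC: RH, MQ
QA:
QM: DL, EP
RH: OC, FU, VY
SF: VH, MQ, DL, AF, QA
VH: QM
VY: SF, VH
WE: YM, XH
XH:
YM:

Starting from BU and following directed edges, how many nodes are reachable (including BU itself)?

13

BFS from BU visits: BU, VY, SF, VH, AF, DL, MQ, QA, QM, EP, OC, RH, FU
Reachable nodes: 13 of 16 total.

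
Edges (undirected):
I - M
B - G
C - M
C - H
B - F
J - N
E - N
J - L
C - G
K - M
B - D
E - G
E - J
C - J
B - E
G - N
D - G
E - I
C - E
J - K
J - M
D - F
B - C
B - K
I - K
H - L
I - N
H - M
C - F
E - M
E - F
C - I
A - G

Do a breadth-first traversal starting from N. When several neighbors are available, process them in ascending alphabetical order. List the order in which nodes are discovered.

Visit N; enqueue E, G, I, J → queue [E, G, I, J]
Visit E; enqueue B, C, F, M → queue [G, I, J, B, C, F, M]
Visit G; enqueue A, D → queue [I, J, B, C, F, M, A, D]
Visit I; enqueue K → queue [J, B, C, F, M, A, D, K]
Visit J; enqueue L → queue [B, C, F, M, A, D, K, L]
Visit B → queue [C, F, M, A, D, K, L]
Visit C; enqueue H → queue [F, M, A, D, K, L, H]
Visit F → queue [M, A, D, K, L, H]
Visit M → queue [A, D, K, L, H]
Visit A → queue [D, K, L, H]
Visit D → queue [K, L, H]
Visit K → queue [L, H]
Visit L → queue [H]
Visit H → queue []

N E G I J B C F M A D K L H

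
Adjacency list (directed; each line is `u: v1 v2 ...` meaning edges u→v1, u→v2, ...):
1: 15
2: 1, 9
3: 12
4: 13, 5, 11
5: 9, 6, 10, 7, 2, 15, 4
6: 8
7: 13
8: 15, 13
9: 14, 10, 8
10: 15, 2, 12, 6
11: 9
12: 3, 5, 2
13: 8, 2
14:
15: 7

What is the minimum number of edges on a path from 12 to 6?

2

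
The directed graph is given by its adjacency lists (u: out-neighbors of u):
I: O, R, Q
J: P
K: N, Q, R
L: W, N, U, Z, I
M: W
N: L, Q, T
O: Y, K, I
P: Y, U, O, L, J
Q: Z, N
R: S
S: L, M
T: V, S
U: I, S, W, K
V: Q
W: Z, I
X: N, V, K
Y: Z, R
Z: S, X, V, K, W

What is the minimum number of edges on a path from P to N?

2

Level 0: P
Level 1: J, L, O, U, Y
Level 2: I, K, N, R, S, W, Z
Level 3: M, Q, T, V, X
N first appears at level 2.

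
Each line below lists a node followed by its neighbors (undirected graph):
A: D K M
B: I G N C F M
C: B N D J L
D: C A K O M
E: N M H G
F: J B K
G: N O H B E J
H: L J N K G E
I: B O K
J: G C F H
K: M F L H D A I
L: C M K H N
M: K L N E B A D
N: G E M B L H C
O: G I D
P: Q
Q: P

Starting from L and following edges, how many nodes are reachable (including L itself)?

15

BFS from L visits: L, N, M, K, H, C, G, E, B, D, A, I, F, J, O
Reachable nodes: 15 of 17 total.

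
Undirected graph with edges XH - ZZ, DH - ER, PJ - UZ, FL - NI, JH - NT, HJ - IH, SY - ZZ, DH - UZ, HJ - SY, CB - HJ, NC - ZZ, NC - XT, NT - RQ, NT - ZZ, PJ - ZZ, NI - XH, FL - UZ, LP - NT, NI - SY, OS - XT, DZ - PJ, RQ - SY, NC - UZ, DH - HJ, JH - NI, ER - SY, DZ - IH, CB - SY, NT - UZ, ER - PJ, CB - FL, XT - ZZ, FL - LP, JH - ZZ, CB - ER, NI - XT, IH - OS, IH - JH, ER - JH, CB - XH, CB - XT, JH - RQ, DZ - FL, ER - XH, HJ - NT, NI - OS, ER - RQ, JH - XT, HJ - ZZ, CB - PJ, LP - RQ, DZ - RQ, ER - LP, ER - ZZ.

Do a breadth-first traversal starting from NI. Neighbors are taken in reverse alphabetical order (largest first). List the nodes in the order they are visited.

NI → XT → XH → SY → OS → JH → FL → ZZ → NC → CB → ER → RQ → HJ → IH → NT → UZ → LP → DZ → PJ → DH

Visit NI; enqueue XT, XH, SY, OS, JH, FL → queue [XT, XH, SY, OS, JH, FL]
Visit XT; enqueue ZZ, NC, CB → queue [XH, SY, OS, JH, FL, ZZ, NC, CB]
Visit XH; enqueue ER → queue [SY, OS, JH, FL, ZZ, NC, CB, ER]
Visit SY; enqueue RQ, HJ → queue [OS, JH, FL, ZZ, NC, CB, ER, RQ, HJ]
Visit OS; enqueue IH → queue [JH, FL, ZZ, NC, CB, ER, RQ, HJ, IH]
Visit JH; enqueue NT → queue [FL, ZZ, NC, CB, ER, RQ, HJ, IH, NT]
Visit FL; enqueue UZ, LP, DZ → queue [ZZ, NC, CB, ER, RQ, HJ, IH, NT, UZ, LP, DZ]
Visit ZZ; enqueue PJ → queue [NC, CB, ER, RQ, HJ, IH, NT, UZ, LP, DZ, PJ]
Visit NC → queue [CB, ER, RQ, HJ, IH, NT, UZ, LP, DZ, PJ]
Visit CB → queue [ER, RQ, HJ, IH, NT, UZ, LP, DZ, PJ]
Visit ER; enqueue DH → queue [RQ, HJ, IH, NT, UZ, LP, DZ, PJ, DH]
Visit RQ → queue [HJ, IH, NT, UZ, LP, DZ, PJ, DH]
Visit HJ → queue [IH, NT, UZ, LP, DZ, PJ, DH]
Visit IH → queue [NT, UZ, LP, DZ, PJ, DH]
Visit NT → queue [UZ, LP, DZ, PJ, DH]
Visit UZ → queue [LP, DZ, PJ, DH]
Visit LP → queue [DZ, PJ, DH]
Visit DZ → queue [PJ, DH]
Visit PJ → queue [DH]
Visit DH → queue []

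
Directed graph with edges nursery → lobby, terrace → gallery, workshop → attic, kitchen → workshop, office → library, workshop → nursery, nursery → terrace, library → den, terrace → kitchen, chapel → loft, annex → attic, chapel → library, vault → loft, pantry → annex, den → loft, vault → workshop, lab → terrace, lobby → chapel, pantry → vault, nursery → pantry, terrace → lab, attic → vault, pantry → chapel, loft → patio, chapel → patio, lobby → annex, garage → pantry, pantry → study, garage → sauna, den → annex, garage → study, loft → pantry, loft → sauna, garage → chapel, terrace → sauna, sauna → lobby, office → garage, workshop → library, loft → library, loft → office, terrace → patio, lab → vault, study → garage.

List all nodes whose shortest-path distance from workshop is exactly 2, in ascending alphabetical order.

den, lobby, pantry, terrace, vault

Level 0: workshop
Level 1: attic, library, nursery
Level 2: den, lobby, pantry, terrace, vault
Level 3: annex, chapel, gallery, kitchen, lab, loft, patio, sauna, study
Level 4: garage, office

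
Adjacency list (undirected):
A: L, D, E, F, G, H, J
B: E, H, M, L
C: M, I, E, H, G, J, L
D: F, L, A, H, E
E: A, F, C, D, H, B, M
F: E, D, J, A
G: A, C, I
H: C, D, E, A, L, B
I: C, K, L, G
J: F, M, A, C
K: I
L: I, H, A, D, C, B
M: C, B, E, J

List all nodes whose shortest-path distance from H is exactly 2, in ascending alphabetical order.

F, G, I, J, M

Level 0: H
Level 1: A, B, C, D, E, L
Level 2: F, G, I, J, M
Level 3: K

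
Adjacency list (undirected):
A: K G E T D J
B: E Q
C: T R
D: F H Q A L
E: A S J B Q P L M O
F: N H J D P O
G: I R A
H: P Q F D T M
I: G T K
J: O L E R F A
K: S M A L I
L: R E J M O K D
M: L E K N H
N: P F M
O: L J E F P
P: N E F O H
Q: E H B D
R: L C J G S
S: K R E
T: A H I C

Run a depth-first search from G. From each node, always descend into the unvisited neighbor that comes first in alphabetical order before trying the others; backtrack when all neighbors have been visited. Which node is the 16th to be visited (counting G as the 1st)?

Visit G
G → A
A → D
D → F
F → H
H → M
M → E
E → B
B → Q
E → J
J → L
L → K
K → I
I → T
T → C
C → R
R → S
L → O
O → P
P → N

Visit order: G, A, D, F, H, M, E, B, Q, J, L, K, I, T, C, R, S, O, P, N

R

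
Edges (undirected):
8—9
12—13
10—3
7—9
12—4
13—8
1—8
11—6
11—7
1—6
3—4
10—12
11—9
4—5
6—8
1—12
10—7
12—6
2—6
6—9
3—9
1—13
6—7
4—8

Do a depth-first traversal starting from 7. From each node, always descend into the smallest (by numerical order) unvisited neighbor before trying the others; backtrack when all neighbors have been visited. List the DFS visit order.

Visit 7
7 → 6
6 → 1
1 → 8
8 → 4
4 → 3
3 → 9
9 → 11
3 → 10
10 → 12
12 → 13
4 → 5
6 → 2

7 → 6 → 1 → 8 → 4 → 3 → 9 → 11 → 10 → 12 → 13 → 5 → 2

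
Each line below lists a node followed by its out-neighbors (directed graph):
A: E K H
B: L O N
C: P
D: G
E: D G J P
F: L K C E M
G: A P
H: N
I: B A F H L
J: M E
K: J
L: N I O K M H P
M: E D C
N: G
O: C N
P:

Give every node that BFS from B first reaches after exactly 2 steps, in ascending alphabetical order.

C, G, H, I, K, M, P

Level 0: B
Level 1: L, N, O
Level 2: C, G, H, I, K, M, P
Level 3: A, D, E, F, J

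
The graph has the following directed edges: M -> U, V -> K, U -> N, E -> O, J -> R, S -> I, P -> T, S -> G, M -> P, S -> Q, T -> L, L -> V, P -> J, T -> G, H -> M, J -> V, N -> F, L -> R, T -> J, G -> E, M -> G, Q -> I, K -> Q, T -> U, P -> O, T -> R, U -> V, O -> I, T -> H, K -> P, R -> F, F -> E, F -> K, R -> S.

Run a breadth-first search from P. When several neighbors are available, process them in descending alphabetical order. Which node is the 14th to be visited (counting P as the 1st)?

F

Visit P; enqueue T, O, J → queue [T, O, J]
Visit T; enqueue U, R, L, H, G → queue [O, J, U, R, L, H, G]
Visit O; enqueue I → queue [J, U, R, L, H, G, I]
Visit J; enqueue V → queue [U, R, L, H, G, I, V]
Visit U; enqueue N → queue [R, L, H, G, I, V, N]
Visit R; enqueue S, F → queue [L, H, G, I, V, N, S, F]
Visit L → queue [H, G, I, V, N, S, F]
Visit H; enqueue M → queue [G, I, V, N, S, F, M]
Visit G; enqueue E → queue [I, V, N, S, F, M, E]
Visit I → queue [V, N, S, F, M, E]
Visit V; enqueue K → queue [N, S, F, M, E, K]
Visit N → queue [S, F, M, E, K]
Visit S; enqueue Q → queue [F, M, E, K, Q]
Visit F → queue [M, E, K, Q]
Visit M → queue [E, K, Q]
Visit E → queue [K, Q]
Visit K → queue [Q]
Visit Q → queue []

Visit order: P, T, O, J, U, R, L, H, G, I, V, N, S, F, M, E, K, Q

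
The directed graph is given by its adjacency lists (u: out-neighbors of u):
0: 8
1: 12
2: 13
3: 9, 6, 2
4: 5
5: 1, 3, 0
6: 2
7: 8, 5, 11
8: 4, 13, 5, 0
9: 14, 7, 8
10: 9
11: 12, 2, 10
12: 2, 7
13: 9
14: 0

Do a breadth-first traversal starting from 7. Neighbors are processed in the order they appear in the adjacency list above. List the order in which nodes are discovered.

7 → 8 → 5 → 11 → 4 → 13 → 0 → 1 → 3 → 12 → 2 → 10 → 9 → 6 → 14

Visit 7; enqueue 8, 5, 11 → queue [8, 5, 11]
Visit 8; enqueue 4, 13, 0 → queue [5, 11, 4, 13, 0]
Visit 5; enqueue 1, 3 → queue [11, 4, 13, 0, 1, 3]
Visit 11; enqueue 12, 2, 10 → queue [4, 13, 0, 1, 3, 12, 2, 10]
Visit 4 → queue [13, 0, 1, 3, 12, 2, 10]
Visit 13; enqueue 9 → queue [0, 1, 3, 12, 2, 10, 9]
Visit 0 → queue [1, 3, 12, 2, 10, 9]
Visit 1 → queue [3, 12, 2, 10, 9]
Visit 3; enqueue 6 → queue [12, 2, 10, 9, 6]
Visit 12 → queue [2, 10, 9, 6]
Visit 2 → queue [10, 9, 6]
Visit 10 → queue [9, 6]
Visit 9; enqueue 14 → queue [6, 14]
Visit 6 → queue [14]
Visit 14 → queue []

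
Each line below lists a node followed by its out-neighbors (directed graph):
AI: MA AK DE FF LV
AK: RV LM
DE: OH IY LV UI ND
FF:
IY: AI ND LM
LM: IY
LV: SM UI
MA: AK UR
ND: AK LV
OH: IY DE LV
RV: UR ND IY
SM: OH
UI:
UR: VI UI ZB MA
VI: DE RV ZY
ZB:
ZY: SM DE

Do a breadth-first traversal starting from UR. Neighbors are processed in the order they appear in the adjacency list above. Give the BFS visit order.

UR VI UI ZB MA DE RV ZY AK OH IY LV ND SM LM AI FF

Visit UR; enqueue VI, UI, ZB, MA → queue [VI, UI, ZB, MA]
Visit VI; enqueue DE, RV, ZY → queue [UI, ZB, MA, DE, RV, ZY]
Visit UI → queue [ZB, MA, DE, RV, ZY]
Visit ZB → queue [MA, DE, RV, ZY]
Visit MA; enqueue AK → queue [DE, RV, ZY, AK]
Visit DE; enqueue OH, IY, LV, ND → queue [RV, ZY, AK, OH, IY, LV, ND]
Visit RV → queue [ZY, AK, OH, IY, LV, ND]
Visit ZY; enqueue SM → queue [AK, OH, IY, LV, ND, SM]
Visit AK; enqueue LM → queue [OH, IY, LV, ND, SM, LM]
Visit OH → queue [IY, LV, ND, SM, LM]
Visit IY; enqueue AI → queue [LV, ND, SM, LM, AI]
Visit LV → queue [ND, SM, LM, AI]
Visit ND → queue [SM, LM, AI]
Visit SM → queue [LM, AI]
Visit LM → queue [AI]
Visit AI; enqueue FF → queue [FF]
Visit FF → queue []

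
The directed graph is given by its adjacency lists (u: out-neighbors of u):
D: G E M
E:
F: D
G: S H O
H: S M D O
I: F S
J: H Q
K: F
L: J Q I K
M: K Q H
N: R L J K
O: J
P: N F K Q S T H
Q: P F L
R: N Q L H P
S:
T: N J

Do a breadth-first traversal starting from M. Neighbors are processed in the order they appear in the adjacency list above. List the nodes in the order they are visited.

M -> K -> Q -> H -> F -> P -> L -> S -> D -> O -> N -> T -> J -> I -> G -> E -> R

Visit M; enqueue K, Q, H → queue [K, Q, H]
Visit K; enqueue F → queue [Q, H, F]
Visit Q; enqueue P, L → queue [H, F, P, L]
Visit H; enqueue S, D, O → queue [F, P, L, S, D, O]
Visit F → queue [P, L, S, D, O]
Visit P; enqueue N, T → queue [L, S, D, O, N, T]
Visit L; enqueue J, I → queue [S, D, O, N, T, J, I]
Visit S → queue [D, O, N, T, J, I]
Visit D; enqueue G, E → queue [O, N, T, J, I, G, E]
Visit O → queue [N, T, J, I, G, E]
Visit N; enqueue R → queue [T, J, I, G, E, R]
Visit T → queue [J, I, G, E, R]
Visit J → queue [I, G, E, R]
Visit I → queue [G, E, R]
Visit G → queue [E, R]
Visit E → queue [R]
Visit R → queue []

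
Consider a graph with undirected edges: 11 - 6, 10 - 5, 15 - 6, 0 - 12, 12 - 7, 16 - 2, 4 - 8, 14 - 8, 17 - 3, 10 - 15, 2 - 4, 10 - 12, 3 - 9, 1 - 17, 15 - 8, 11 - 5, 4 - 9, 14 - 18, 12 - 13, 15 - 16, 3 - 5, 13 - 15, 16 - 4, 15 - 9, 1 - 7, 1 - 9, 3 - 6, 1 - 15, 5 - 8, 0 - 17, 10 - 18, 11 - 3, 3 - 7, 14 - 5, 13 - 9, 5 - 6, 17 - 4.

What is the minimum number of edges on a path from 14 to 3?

2

Level 0: 14
Level 1: 5, 8, 18
Level 2: 3, 4, 6, 10, 11, 15
Level 3: 1, 2, 7, 9, 12, 13, 16, 17
Level 4: 0
3 first appears at level 2.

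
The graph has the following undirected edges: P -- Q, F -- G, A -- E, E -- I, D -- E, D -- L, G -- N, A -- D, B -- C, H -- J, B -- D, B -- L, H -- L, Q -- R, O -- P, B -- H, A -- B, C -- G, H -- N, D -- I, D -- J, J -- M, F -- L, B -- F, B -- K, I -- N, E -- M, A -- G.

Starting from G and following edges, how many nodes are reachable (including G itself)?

14

BFS from G visits: G, N, F, C, A, I, H, L, B, E, D, J, K, M
Reachable nodes: 14 of 18 total.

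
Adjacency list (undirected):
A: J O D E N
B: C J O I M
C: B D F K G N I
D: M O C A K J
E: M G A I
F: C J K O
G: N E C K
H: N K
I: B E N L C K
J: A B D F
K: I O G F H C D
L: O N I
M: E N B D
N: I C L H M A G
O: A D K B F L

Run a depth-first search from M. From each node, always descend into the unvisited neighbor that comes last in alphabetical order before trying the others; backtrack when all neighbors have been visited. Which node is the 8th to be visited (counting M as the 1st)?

G

Visit M
M → N
N → L
L → O
O → K
K → I
I → E
E → G
G → C
C → F
F → J
J → D
D → A
J → B
K → H

Visit order: M, N, L, O, K, I, E, G, C, F, J, D, A, B, H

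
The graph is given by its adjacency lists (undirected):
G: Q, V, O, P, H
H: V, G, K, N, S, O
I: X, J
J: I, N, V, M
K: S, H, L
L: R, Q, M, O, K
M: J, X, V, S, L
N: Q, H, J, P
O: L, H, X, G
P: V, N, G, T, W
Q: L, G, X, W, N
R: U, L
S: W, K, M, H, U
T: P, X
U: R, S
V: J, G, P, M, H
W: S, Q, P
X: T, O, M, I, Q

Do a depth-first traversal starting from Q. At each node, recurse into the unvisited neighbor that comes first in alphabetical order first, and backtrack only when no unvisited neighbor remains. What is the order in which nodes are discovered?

Q G H K L M J I X O T P N V W S U R

Visit Q
Q → G
G → H
H → K
K → L
L → M
M → J
J → I
I → X
X → O
X → T
T → P
P → N
P → V
P → W
W → S
S → U
U → R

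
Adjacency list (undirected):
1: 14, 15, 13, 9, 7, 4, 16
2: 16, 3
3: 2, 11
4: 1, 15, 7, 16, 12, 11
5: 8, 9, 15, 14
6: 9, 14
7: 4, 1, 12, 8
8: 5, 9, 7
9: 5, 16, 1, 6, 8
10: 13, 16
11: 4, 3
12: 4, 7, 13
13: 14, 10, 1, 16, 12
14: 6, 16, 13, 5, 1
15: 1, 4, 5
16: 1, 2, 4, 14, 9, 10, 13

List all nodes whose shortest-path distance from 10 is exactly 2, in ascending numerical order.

Level 0: 10
Level 1: 13, 16
Level 2: 1, 2, 4, 9, 12, 14
Level 3: 3, 5, 6, 7, 8, 11, 15

1, 2, 4, 9, 12, 14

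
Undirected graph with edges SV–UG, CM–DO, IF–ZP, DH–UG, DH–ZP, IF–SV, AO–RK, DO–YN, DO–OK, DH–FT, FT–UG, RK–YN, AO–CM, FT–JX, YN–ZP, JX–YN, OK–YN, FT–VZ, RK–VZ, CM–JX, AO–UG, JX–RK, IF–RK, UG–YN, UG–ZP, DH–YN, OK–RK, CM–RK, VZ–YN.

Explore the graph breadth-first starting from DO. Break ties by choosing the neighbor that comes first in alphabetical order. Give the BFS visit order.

DO, CM, OK, YN, AO, JX, RK, DH, UG, VZ, ZP, FT, IF, SV

Visit DO; enqueue CM, OK, YN → queue [CM, OK, YN]
Visit CM; enqueue AO, JX, RK → queue [OK, YN, AO, JX, RK]
Visit OK → queue [YN, AO, JX, RK]
Visit YN; enqueue DH, UG, VZ, ZP → queue [AO, JX, RK, DH, UG, VZ, ZP]
Visit AO → queue [JX, RK, DH, UG, VZ, ZP]
Visit JX; enqueue FT → queue [RK, DH, UG, VZ, ZP, FT]
Visit RK; enqueue IF → queue [DH, UG, VZ, ZP, FT, IF]
Visit DH → queue [UG, VZ, ZP, FT, IF]
Visit UG; enqueue SV → queue [VZ, ZP, FT, IF, SV]
Visit VZ → queue [ZP, FT, IF, SV]
Visit ZP → queue [FT, IF, SV]
Visit FT → queue [IF, SV]
Visit IF → queue [SV]
Visit SV → queue []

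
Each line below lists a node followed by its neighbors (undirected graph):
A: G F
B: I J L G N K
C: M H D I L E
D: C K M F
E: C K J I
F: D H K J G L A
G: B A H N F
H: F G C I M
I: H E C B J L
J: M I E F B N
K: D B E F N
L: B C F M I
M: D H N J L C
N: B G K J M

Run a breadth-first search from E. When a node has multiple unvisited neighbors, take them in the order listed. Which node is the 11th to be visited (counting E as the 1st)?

Visit E; enqueue C, K, J, I → queue [C, K, J, I]
Visit C; enqueue M, H, D, L → queue [K, J, I, M, H, D, L]
Visit K; enqueue B, F, N → queue [J, I, M, H, D, L, B, F, N]
Visit J → queue [I, M, H, D, L, B, F, N]
Visit I → queue [M, H, D, L, B, F, N]
Visit M → queue [H, D, L, B, F, N]
Visit H; enqueue G → queue [D, L, B, F, N, G]
Visit D → queue [L, B, F, N, G]
Visit L → queue [B, F, N, G]
Visit B → queue [F, N, G]
Visit F; enqueue A → queue [N, G, A]
Visit N → queue [G, A]
Visit G → queue [A]
Visit A → queue []

Visit order: E, C, K, J, I, M, H, D, L, B, F, N, G, A

F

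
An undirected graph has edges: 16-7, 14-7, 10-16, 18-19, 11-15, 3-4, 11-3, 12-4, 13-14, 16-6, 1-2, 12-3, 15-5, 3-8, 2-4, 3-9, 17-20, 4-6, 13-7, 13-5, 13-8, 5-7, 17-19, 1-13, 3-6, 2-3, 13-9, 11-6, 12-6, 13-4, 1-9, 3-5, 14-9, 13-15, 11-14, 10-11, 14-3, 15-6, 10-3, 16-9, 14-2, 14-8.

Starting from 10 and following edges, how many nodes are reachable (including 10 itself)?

16

BFS from 10 visits: 10, 16, 11, 3, 9, 7, 6, 15, 14, 12, 8, 5, 4, 2, 13, 1
Reachable nodes: 16 of 20 total.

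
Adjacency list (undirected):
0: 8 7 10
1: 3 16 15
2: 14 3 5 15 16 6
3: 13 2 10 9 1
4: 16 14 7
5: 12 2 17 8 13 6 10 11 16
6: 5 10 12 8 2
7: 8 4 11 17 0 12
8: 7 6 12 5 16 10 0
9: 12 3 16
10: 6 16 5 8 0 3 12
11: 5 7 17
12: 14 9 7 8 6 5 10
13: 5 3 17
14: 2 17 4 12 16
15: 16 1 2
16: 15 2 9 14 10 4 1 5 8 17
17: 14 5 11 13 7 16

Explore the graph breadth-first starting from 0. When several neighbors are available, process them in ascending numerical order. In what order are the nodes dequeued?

Visit 0; enqueue 7, 8, 10 → queue [7, 8, 10]
Visit 7; enqueue 4, 11, 12, 17 → queue [8, 10, 4, 11, 12, 17]
Visit 8; enqueue 5, 6, 16 → queue [10, 4, 11, 12, 17, 5, 6, 16]
Visit 10; enqueue 3 → queue [4, 11, 12, 17, 5, 6, 16, 3]
Visit 4; enqueue 14 → queue [11, 12, 17, 5, 6, 16, 3, 14]
Visit 11 → queue [12, 17, 5, 6, 16, 3, 14]
Visit 12; enqueue 9 → queue [17, 5, 6, 16, 3, 14, 9]
Visit 17; enqueue 13 → queue [5, 6, 16, 3, 14, 9, 13]
Visit 5; enqueue 2 → queue [6, 16, 3, 14, 9, 13, 2]
Visit 6 → queue [16, 3, 14, 9, 13, 2]
Visit 16; enqueue 1, 15 → queue [3, 14, 9, 13, 2, 1, 15]
Visit 3 → queue [14, 9, 13, 2, 1, 15]
Visit 14 → queue [9, 13, 2, 1, 15]
Visit 9 → queue [13, 2, 1, 15]
Visit 13 → queue [2, 1, 15]
Visit 2 → queue [1, 15]
Visit 1 → queue [15]
Visit 15 → queue []

0, 7, 8, 10, 4, 11, 12, 17, 5, 6, 16, 3, 14, 9, 13, 2, 1, 15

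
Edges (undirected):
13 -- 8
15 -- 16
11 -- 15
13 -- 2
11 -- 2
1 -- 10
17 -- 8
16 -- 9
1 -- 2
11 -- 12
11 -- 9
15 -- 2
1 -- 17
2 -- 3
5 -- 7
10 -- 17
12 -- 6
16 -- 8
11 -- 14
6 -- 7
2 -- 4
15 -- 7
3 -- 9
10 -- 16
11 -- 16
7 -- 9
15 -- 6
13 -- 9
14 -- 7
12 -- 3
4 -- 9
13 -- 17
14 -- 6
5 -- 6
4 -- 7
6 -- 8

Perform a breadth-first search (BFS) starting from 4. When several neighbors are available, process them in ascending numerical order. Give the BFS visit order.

4, 2, 7, 9, 1, 3, 11, 13, 15, 5, 6, 14, 16, 10, 17, 12, 8

Visit 4; enqueue 2, 7, 9 → queue [2, 7, 9]
Visit 2; enqueue 1, 3, 11, 13, 15 → queue [7, 9, 1, 3, 11, 13, 15]
Visit 7; enqueue 5, 6, 14 → queue [9, 1, 3, 11, 13, 15, 5, 6, 14]
Visit 9; enqueue 16 → queue [1, 3, 11, 13, 15, 5, 6, 14, 16]
Visit 1; enqueue 10, 17 → queue [3, 11, 13, 15, 5, 6, 14, 16, 10, 17]
Visit 3; enqueue 12 → queue [11, 13, 15, 5, 6, 14, 16, 10, 17, 12]
Visit 11 → queue [13, 15, 5, 6, 14, 16, 10, 17, 12]
Visit 13; enqueue 8 → queue [15, 5, 6, 14, 16, 10, 17, 12, 8]
Visit 15 → queue [5, 6, 14, 16, 10, 17, 12, 8]
Visit 5 → queue [6, 14, 16, 10, 17, 12, 8]
Visit 6 → queue [14, 16, 10, 17, 12, 8]
Visit 14 → queue [16, 10, 17, 12, 8]
Visit 16 → queue [10, 17, 12, 8]
Visit 10 → queue [17, 12, 8]
Visit 17 → queue [12, 8]
Visit 12 → queue [8]
Visit 8 → queue []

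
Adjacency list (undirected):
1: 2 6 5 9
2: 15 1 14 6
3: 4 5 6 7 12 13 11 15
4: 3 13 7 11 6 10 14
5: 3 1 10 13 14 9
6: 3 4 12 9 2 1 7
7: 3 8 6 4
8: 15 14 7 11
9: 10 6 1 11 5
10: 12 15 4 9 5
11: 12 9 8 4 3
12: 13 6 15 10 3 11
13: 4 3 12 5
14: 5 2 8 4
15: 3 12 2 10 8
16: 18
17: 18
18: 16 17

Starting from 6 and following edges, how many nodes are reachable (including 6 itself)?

15

BFS from 6 visits: 6, 3, 4, 12, 9, 2, 1, 7, 5, 13, 11, 15, 10, 14, 8
Reachable nodes: 15 of 18 total.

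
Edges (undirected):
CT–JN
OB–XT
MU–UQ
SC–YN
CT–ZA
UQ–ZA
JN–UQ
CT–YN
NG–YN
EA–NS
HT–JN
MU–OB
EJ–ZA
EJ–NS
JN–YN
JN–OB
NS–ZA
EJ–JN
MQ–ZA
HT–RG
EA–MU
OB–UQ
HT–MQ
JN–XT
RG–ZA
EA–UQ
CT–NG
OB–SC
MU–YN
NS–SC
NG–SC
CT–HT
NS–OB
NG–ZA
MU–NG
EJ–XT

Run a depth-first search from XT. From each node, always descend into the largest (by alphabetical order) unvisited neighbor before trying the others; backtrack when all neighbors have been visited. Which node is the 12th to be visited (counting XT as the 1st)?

EJ

Visit XT
XT → OB
OB → UQ
UQ → ZA
ZA → RG
RG → HT
HT → MQ
HT → JN
JN → YN
YN → SC
SC → NS
NS → EJ
NS → EA
EA → MU
MU → NG
NG → CT

Visit order: XT, OB, UQ, ZA, RG, HT, MQ, JN, YN, SC, NS, EJ, EA, MU, NG, CT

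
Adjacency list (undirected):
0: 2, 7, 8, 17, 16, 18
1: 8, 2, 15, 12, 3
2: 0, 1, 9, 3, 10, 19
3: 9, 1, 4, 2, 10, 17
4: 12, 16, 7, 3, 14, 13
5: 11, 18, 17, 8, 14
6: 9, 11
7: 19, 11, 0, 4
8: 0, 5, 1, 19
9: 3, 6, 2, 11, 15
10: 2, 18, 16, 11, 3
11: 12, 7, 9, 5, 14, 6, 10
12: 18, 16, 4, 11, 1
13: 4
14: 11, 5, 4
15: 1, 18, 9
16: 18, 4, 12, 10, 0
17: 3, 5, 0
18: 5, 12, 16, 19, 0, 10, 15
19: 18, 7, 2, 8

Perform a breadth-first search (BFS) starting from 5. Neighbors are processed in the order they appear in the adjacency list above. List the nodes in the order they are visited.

5 11 18 17 8 14 12 7 9 6 10 16 19 0 15 3 1 4 2 13

Visit 5; enqueue 11, 18, 17, 8, 14 → queue [11, 18, 17, 8, 14]
Visit 11; enqueue 12, 7, 9, 6, 10 → queue [18, 17, 8, 14, 12, 7, 9, 6, 10]
Visit 18; enqueue 16, 19, 0, 15 → queue [17, 8, 14, 12, 7, 9, 6, 10, 16, 19, 0, 15]
Visit 17; enqueue 3 → queue [8, 14, 12, 7, 9, 6, 10, 16, 19, 0, 15, 3]
Visit 8; enqueue 1 → queue [14, 12, 7, 9, 6, 10, 16, 19, 0, 15, 3, 1]
Visit 14; enqueue 4 → queue [12, 7, 9, 6, 10, 16, 19, 0, 15, 3, 1, 4]
Visit 12 → queue [7, 9, 6, 10, 16, 19, 0, 15, 3, 1, 4]
Visit 7 → queue [9, 6, 10, 16, 19, 0, 15, 3, 1, 4]
Visit 9; enqueue 2 → queue [6, 10, 16, 19, 0, 15, 3, 1, 4, 2]
Visit 6 → queue [10, 16, 19, 0, 15, 3, 1, 4, 2]
Visit 10 → queue [16, 19, 0, 15, 3, 1, 4, 2]
Visit 16 → queue [19, 0, 15, 3, 1, 4, 2]
Visit 19 → queue [0, 15, 3, 1, 4, 2]
Visit 0 → queue [15, 3, 1, 4, 2]
Visit 15 → queue [3, 1, 4, 2]
Visit 3 → queue [1, 4, 2]
Visit 1 → queue [4, 2]
Visit 4; enqueue 13 → queue [2, 13]
Visit 2 → queue [13]
Visit 13 → queue []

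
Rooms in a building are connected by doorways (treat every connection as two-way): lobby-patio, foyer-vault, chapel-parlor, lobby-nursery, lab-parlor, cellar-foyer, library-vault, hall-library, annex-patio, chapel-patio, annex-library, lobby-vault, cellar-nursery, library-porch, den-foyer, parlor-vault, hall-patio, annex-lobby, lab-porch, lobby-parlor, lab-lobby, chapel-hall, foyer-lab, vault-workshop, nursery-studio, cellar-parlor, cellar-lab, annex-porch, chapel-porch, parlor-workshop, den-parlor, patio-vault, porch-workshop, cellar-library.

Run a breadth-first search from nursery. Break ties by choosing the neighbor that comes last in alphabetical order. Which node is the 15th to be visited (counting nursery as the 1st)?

Visit nursery; enqueue studio, lobby, cellar → queue [studio, lobby, cellar]
Visit studio → queue [lobby, cellar]
Visit lobby; enqueue vault, patio, parlor, lab, annex → queue [cellar, vault, patio, parlor, lab, annex]
Visit cellar; enqueue library, foyer → queue [vault, patio, parlor, lab, annex, library, foyer]
Visit vault; enqueue workshop → queue [patio, parlor, lab, annex, library, foyer, workshop]
Visit patio; enqueue hall, chapel → queue [parlor, lab, annex, library, foyer, workshop, hall, chapel]
Visit parlor; enqueue den → queue [lab, annex, library, foyer, workshop, hall, chapel, den]
Visit lab; enqueue porch → queue [annex, library, foyer, workshop, hall, chapel, den, porch]
Visit annex → queue [library, foyer, workshop, hall, chapel, den, porch]
Visit library → queue [foyer, workshop, hall, chapel, den, porch]
Visit foyer → queue [workshop, hall, chapel, den, porch]
Visit workshop → queue [hall, chapel, den, porch]
Visit hall → queue [chapel, den, porch]
Visit chapel → queue [den, porch]
Visit den → queue [porch]
Visit porch → queue []

Visit order: nursery, studio, lobby, cellar, vault, patio, parlor, lab, annex, library, foyer, workshop, hall, chapel, den, porch

den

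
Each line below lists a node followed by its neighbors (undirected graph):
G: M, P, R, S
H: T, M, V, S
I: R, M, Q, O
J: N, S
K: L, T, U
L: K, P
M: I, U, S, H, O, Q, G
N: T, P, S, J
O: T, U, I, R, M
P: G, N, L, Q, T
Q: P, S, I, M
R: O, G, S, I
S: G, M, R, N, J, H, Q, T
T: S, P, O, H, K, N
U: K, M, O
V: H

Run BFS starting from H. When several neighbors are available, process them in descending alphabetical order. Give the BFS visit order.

Visit H; enqueue V, T, S, M → queue [V, T, S, M]
Visit V → queue [T, S, M]
Visit T; enqueue P, O, N, K → queue [S, M, P, O, N, K]
Visit S; enqueue R, Q, J, G → queue [M, P, O, N, K, R, Q, J, G]
Visit M; enqueue U, I → queue [P, O, N, K, R, Q, J, G, U, I]
Visit P; enqueue L → queue [O, N, K, R, Q, J, G, U, I, L]
Visit O → queue [N, K, R, Q, J, G, U, I, L]
Visit N → queue [K, R, Q, J, G, U, I, L]
Visit K → queue [R, Q, J, G, U, I, L]
Visit R → queue [Q, J, G, U, I, L]
Visit Q → queue [J, G, U, I, L]
Visit J → queue [G, U, I, L]
Visit G → queue [U, I, L]
Visit U → queue [I, L]
Visit I → queue [L]
Visit L → queue []

H V T S M P O N K R Q J G U I L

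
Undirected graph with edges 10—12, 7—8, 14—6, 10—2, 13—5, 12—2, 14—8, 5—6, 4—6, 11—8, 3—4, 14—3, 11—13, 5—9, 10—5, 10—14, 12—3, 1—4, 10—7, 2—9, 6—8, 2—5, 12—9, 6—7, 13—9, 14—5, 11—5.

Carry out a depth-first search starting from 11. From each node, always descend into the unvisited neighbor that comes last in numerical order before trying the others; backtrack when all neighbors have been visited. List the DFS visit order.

11 13 9 12 10 14 8 7 6 5 2 4 3 1

Visit 11
11 → 13
13 → 9
9 → 12
12 → 10
10 → 14
14 → 8
8 → 7
7 → 6
6 → 5
5 → 2
6 → 4
4 → 3
4 → 1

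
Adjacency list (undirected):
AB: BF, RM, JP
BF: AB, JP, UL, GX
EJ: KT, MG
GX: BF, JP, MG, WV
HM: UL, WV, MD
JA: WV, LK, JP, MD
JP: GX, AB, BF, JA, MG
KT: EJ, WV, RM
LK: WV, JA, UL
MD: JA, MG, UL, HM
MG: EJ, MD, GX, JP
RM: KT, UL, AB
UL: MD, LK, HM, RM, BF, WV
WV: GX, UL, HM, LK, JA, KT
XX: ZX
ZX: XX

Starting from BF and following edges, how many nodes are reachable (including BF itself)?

BFS from BF visits: BF, UL, JP, GX, AB, WV, RM, MD, LK, HM, MG, JA, KT, EJ
Reachable nodes: 14 of 16 total.

14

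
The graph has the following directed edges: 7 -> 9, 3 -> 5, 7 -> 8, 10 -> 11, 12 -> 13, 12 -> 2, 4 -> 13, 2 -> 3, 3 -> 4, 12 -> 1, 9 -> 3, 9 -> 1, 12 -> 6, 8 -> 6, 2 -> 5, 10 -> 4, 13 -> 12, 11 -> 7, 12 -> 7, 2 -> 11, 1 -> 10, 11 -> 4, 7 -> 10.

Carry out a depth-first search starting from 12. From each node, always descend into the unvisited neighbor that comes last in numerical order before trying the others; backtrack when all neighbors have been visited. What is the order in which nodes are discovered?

12 13 7 10 11 4 9 3 5 1 8 6 2

Visit 12
12 → 13
12 → 7
7 → 10
10 → 11
11 → 4
7 → 9
9 → 3
3 → 5
9 → 1
7 → 8
8 → 6
12 → 2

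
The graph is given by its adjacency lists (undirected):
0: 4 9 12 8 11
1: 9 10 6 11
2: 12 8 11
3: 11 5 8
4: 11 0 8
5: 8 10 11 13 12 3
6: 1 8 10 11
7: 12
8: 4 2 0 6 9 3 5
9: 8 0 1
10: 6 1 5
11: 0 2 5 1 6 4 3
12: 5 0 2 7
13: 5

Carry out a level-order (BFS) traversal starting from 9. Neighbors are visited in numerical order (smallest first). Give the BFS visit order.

Visit 9; enqueue 0, 1, 8 → queue [0, 1, 8]
Visit 0; enqueue 4, 11, 12 → queue [1, 8, 4, 11, 12]
Visit 1; enqueue 6, 10 → queue [8, 4, 11, 12, 6, 10]
Visit 8; enqueue 2, 3, 5 → queue [4, 11, 12, 6, 10, 2, 3, 5]
Visit 4 → queue [11, 12, 6, 10, 2, 3, 5]
Visit 11 → queue [12, 6, 10, 2, 3, 5]
Visit 12; enqueue 7 → queue [6, 10, 2, 3, 5, 7]
Visit 6 → queue [10, 2, 3, 5, 7]
Visit 10 → queue [2, 3, 5, 7]
Visit 2 → queue [3, 5, 7]
Visit 3 → queue [5, 7]
Visit 5; enqueue 13 → queue [7, 13]
Visit 7 → queue [13]
Visit 13 → queue []

9 0 1 8 4 11 12 6 10 2 3 5 7 13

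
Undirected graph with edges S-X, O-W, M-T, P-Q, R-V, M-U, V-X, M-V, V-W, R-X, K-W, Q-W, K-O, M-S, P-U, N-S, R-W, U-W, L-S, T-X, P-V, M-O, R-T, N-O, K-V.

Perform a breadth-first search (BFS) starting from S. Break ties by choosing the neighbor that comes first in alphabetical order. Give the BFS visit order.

Visit S; enqueue L, M, N, X → queue [L, M, N, X]
Visit L → queue [M, N, X]
Visit M; enqueue O, T, U, V → queue [N, X, O, T, U, V]
Visit N → queue [X, O, T, U, V]
Visit X; enqueue R → queue [O, T, U, V, R]
Visit O; enqueue K, W → queue [T, U, V, R, K, W]
Visit T → queue [U, V, R, K, W]
Visit U; enqueue P → queue [V, R, K, W, P]
Visit V → queue [R, K, W, P]
Visit R → queue [K, W, P]
Visit K → queue [W, P]
Visit W; enqueue Q → queue [P, Q]
Visit P → queue [Q]
Visit Q → queue []

S → L → M → N → X → O → T → U → V → R → K → W → P → Q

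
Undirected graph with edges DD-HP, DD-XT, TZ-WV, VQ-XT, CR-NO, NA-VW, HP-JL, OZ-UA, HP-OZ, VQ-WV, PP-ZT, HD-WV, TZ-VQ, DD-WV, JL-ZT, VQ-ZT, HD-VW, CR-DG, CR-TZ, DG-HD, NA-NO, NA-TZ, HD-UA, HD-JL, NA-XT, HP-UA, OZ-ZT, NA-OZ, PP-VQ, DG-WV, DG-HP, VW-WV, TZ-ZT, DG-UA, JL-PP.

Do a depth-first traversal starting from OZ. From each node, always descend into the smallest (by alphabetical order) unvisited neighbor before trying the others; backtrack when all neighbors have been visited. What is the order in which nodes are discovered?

OZ → HP → DD → WV → DG → CR → NO → NA → TZ → VQ → PP → JL → HD → UA → VW → ZT → XT

Visit OZ
OZ → HP
HP → DD
DD → WV
WV → DG
DG → CR
CR → NO
NO → NA
NA → TZ
TZ → VQ
VQ → PP
PP → JL
JL → HD
HD → UA
HD → VW
JL → ZT
VQ → XT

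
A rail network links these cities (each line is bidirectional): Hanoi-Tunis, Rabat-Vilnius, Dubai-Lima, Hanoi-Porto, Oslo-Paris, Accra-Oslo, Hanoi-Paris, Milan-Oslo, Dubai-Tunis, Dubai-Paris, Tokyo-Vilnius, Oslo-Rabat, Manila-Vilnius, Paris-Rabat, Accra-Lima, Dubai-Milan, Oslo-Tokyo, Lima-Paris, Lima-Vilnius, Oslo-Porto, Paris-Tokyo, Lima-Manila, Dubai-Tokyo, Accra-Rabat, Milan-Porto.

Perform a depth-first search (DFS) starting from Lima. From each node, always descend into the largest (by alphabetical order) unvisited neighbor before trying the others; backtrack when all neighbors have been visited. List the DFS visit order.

Visit Lima
Lima → Vilnius
Vilnius → Tokyo
Tokyo → Paris
Paris → Rabat
Rabat → Oslo
Oslo → Porto
Porto → Milan
Milan → Dubai
Dubai → Tunis
Tunis → Hanoi
Oslo → Accra
Vilnius → Manila

Lima -> Vilnius -> Tokyo -> Paris -> Rabat -> Oslo -> Porto -> Milan -> Dubai -> Tunis -> Hanoi -> Accra -> Manila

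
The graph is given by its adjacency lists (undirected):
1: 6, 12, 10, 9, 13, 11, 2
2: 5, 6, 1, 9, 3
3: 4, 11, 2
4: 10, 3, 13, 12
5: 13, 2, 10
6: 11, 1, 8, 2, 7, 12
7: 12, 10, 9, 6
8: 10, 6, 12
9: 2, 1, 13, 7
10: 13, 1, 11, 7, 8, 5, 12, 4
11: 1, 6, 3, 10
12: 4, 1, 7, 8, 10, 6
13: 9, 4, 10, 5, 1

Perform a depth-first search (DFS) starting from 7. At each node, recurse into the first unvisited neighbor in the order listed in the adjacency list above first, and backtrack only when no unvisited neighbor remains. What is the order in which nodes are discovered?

7 → 12 → 4 → 10 → 13 → 9 → 2 → 5 → 6 → 11 → 1 → 3 → 8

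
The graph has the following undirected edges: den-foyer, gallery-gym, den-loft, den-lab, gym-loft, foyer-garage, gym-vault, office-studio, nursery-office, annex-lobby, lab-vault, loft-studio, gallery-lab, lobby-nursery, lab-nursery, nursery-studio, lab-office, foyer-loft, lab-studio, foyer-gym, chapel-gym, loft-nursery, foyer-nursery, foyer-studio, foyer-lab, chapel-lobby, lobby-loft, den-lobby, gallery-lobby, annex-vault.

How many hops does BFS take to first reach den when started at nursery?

2

Level 0: nursery
Level 1: foyer, lab, lobby, loft, office, studio
Level 2: annex, chapel, den, gallery, garage, gym, vault
den first appears at level 2.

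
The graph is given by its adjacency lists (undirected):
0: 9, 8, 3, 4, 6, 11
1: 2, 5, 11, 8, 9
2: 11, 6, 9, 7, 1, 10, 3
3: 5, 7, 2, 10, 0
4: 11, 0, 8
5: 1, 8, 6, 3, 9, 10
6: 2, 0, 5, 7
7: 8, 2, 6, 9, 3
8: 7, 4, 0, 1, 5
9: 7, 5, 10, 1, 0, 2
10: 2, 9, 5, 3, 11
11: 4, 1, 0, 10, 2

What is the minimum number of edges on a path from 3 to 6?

2

Level 0: 3
Level 1: 0, 2, 5, 7, 10
Level 2: 1, 4, 6, 8, 9, 11
6 first appears at level 2.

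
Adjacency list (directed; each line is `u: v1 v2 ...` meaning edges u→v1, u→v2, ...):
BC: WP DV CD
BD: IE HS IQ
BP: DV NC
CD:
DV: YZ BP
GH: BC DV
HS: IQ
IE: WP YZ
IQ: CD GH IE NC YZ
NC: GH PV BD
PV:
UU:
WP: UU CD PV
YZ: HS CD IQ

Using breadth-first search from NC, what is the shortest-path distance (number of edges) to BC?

Level 0: NC
Level 1: BD, GH, PV
Level 2: BC, DV, HS, IE, IQ
Level 3: BP, CD, WP, YZ
Level 4: UU
BC first appears at level 2.

2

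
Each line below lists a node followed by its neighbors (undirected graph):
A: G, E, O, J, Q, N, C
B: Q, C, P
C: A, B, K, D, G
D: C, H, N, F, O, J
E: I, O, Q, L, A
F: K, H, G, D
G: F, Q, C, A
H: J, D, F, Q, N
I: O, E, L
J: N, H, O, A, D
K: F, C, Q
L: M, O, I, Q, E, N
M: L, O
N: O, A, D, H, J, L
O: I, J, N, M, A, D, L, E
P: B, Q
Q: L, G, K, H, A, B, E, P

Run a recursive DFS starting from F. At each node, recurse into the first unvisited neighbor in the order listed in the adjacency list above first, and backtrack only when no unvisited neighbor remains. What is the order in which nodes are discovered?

F, K, C, A, G, Q, L, M, O, I, E, J, N, D, H, B, P

Visit F
F → K
K → C
C → A
A → G
G → Q
Q → L
L → M
M → O
O → I
I → E
O → J
J → N
N → D
D → H
Q → B
B → P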